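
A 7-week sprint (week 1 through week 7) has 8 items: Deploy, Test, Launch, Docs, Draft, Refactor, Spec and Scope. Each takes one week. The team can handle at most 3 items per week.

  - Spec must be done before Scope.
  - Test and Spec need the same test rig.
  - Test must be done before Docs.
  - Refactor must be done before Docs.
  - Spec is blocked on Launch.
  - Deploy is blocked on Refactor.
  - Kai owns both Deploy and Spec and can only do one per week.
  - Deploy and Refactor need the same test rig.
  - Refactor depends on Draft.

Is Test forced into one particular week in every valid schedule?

No

Test can be week 1 (e.g. Scope -> week 3, Test -> week 1, Draft -> week 1, Deploy -> week 3, Docs -> week 3, Launch -> week 1, Refactor -> week 2, Spec -> week 2) or week 2 (e.g. Launch -> week 1; Refactor -> week 2; Spec -> week 3; Scope -> week 4; Test -> week 2; Docs -> week 3; Deploy -> week 4; Draft -> week 1).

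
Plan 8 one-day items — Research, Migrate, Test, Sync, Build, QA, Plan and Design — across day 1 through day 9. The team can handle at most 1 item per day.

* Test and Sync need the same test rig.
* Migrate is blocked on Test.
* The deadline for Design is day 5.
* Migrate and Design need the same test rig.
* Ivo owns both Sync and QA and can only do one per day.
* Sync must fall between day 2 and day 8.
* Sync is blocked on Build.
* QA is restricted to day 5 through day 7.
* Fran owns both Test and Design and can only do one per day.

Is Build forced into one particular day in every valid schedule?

No

Build can be day 1 (e.g. Plan=day 8; Build=day 1; Test=day 4; QA=day 5; Design=day 2; Migrate=day 6; Research=day 7; Sync=day 3) or day 2 (e.g. Migrate=day 6, QA=day 5, Plan=day 8, Design=day 1, Research=day 7, Test=day 4, Sync=day 3, Build=day 2).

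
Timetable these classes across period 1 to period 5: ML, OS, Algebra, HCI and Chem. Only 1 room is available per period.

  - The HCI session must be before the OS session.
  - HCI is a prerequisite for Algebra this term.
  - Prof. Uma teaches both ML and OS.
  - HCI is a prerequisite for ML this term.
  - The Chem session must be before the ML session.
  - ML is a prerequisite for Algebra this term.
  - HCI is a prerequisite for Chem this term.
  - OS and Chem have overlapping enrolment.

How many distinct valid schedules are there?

4

Enumerating: OS -> period 5, HCI -> period 1, Algebra -> period 4, ML -> period 3, Chem -> period 2 | ML in period 3; Chem in period 2; OS in period 4; HCI in period 1; Algebra in period 5 | Chem -> period 2, ML -> period 4, HCI -> period 1, OS -> period 3, Algebra -> period 5 | HCI -> period 1; OS -> period 2; ML -> period 4; Chem -> period 3; Algebra -> period 5.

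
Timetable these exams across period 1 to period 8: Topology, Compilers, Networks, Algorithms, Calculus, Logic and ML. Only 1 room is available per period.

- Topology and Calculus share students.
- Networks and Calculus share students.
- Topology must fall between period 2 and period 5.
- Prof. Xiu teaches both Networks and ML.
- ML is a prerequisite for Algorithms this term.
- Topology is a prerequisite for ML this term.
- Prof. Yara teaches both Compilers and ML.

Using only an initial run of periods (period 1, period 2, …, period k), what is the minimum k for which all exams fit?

7

The precedence chain requires at least 3 distinct periods.
With at most 1 per period and 7 exams, at least 7 periods are needed.
Propagating the time windows through the other constraints, Algorithms can't land before period 4, so the schedule must run through at least period 4.
7 works (last occupied period: period 7): for example Topology -> period 2, Algorithms -> period 4, Logic -> period 7, ML -> period 3, Calculus -> period 6, Compilers -> period 1, Networks -> period 5.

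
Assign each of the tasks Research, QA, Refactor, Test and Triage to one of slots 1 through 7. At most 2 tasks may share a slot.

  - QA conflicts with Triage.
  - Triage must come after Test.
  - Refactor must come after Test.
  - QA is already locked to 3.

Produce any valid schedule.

QA -> 3, Research -> 1, Triage -> 2, Test -> 1, Refactor -> 2

Checking: Test(1) before Refactor(2); Test(1) before Triage(2); QA(3) != Triage(2); QA=3 in [3,3]; max 2 per slot (cap 2).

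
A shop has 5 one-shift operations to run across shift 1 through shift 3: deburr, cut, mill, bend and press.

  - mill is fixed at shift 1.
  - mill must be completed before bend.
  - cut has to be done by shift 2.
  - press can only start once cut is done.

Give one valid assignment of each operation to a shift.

bend=shift 2; cut=shift 1; mill=shift 1; deburr=shift 1; press=shift 2

Checking: cut(shift 1) before press(shift 2); mill(shift 1) before bend(shift 2); cut=shift 1 in [shift 1,shift 2]; mill=shift 1 in [shift 1,shift 1].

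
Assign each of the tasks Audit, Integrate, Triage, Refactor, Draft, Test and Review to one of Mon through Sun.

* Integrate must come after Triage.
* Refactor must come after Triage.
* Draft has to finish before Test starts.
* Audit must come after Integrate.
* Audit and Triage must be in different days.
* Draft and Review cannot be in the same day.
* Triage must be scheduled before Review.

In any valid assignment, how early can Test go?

Tue

Precedence pushes Test to at least Tue.
Test at Tue is achievable: Test=Tue, Refactor=Tue, Integrate=Tue, Audit=Wed, Review=Tue, Draft=Mon, Triage=Mon.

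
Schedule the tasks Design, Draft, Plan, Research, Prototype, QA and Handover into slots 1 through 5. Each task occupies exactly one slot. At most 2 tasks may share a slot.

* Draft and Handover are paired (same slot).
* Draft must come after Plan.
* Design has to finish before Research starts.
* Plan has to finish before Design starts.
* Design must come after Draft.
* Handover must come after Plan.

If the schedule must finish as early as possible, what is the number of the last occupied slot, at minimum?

slot 4

The precedence chain requires at least 4 distinct slots.
With at most 2 per slot and 7 tasks, at least 4 slots are needed.
4 works (last occupied slot: 4): for example Draft=2; Prototype=1; Research=4; Plan=1; QA=3; Handover=2; Design=3.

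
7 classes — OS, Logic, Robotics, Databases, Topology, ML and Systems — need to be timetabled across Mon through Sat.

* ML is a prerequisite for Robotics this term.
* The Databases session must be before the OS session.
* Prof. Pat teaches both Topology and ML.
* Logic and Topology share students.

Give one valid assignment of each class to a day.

OS -> Tue, ML -> Mon, Robotics -> Tue, Topology -> Tue, Logic -> Mon, Databases -> Mon, Systems -> Mon

Checking: ML(Mon) before Robotics(Tue); Databases(Mon) before OS(Tue); Topology(Tue) != ML(Mon); Logic(Mon) != Topology(Tue).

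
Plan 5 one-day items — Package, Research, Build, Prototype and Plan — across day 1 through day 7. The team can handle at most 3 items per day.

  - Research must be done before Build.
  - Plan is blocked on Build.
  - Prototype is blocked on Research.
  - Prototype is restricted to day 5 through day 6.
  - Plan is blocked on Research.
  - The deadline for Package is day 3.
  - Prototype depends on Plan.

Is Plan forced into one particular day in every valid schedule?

No

Plan can be day 3 (e.g. Build in day 2, Plan in day 3, Package in day 1, Prototype in day 5, Research in day 1) or day 4 (e.g. Package in day 1; Plan in day 4; Build in day 2; Prototype in day 5; Research in day 1).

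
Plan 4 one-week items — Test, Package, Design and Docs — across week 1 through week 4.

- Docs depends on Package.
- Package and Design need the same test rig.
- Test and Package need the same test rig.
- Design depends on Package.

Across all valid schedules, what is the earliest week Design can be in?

week 2

Precedence pushes Design to at least week 2.
Design at week 2 is achievable: Package in week 1; Docs in week 2; Design in week 2; Test in week 2.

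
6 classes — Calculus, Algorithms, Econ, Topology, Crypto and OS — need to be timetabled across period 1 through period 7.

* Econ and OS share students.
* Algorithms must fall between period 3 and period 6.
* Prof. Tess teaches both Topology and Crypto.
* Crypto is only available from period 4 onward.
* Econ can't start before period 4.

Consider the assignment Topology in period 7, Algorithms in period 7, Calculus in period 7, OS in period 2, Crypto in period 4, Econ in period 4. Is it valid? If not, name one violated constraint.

Prof. Tess teaches both Topology and Crypto — holds.
Algorithms must fall between period 3 and period 6 — violated.
Econ can't start before period 4 — holds.
Crypto is only available from period 4 onward — holds.
Econ and OS share students — holds.

No. Algorithms must fall between period 3 and period 6 is not satisfied.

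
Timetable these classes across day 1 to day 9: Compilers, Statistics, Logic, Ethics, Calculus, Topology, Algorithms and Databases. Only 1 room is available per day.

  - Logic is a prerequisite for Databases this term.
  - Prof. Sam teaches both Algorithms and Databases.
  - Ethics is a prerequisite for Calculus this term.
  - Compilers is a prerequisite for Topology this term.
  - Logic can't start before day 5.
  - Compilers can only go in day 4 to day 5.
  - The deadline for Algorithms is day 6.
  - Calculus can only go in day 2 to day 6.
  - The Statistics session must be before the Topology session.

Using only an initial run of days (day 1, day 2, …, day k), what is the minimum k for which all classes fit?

8 days

The precedence chain requires at least 2 distinct days.
With at most 1 per day and 8 classes, at least 8 days are needed.
Propagating the time windows through the other constraints, Databases can't land before day 6, so the schedule must run through at least day 6.
8 works (last occupied day: day 8): for example Algorithms=day 3; Calculus=day 2; Statistics=day 6; Logic=day 5; Ethics=day 1; Databases=day 8; Compilers=day 4; Topology=day 7.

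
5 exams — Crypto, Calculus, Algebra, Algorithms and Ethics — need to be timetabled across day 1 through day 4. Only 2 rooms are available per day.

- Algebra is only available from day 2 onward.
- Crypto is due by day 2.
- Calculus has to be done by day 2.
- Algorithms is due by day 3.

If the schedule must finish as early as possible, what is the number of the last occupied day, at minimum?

day 3

With at most 2 per day and 5 exams, at least 3 days are needed.
Algebra can't be placed before day 2, so the schedule must run through at least day 2.
3 works (last occupied day: day 3): for example Ethics in day 3, Calculus in day 1, Crypto in day 1, Algebra in day 2, Algorithms in day 2.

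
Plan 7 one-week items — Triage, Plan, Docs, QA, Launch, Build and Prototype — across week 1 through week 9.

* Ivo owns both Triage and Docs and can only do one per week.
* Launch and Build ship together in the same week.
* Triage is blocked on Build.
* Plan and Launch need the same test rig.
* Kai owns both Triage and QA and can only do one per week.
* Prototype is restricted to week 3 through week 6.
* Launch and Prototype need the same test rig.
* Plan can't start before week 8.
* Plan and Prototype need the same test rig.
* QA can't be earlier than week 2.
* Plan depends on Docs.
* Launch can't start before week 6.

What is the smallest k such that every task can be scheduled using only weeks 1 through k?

8

The precedence chain requires at least 2 distinct weeks.
Plan can't be placed before week 8, so the schedule must run through at least week 8.
8 works (last occupied week: week 8): for example Build -> week 6; Launch -> week 6; Triage -> week 7; Plan -> week 8; QA -> week 2; Docs -> week 1; Prototype -> week 3.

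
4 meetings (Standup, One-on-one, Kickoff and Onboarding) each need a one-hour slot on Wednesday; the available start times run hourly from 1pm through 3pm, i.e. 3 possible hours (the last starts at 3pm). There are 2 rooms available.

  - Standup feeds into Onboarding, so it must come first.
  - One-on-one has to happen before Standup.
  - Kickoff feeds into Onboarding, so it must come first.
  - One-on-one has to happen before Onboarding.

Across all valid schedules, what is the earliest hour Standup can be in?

2pm

Precedence pushes Standup to at least 2pm; downstream work caps Standup at 2pm.
Standup at 2pm is achievable: One-on-one=1pm, Standup=2pm, Kickoff=1pm, Onboarding=3pm.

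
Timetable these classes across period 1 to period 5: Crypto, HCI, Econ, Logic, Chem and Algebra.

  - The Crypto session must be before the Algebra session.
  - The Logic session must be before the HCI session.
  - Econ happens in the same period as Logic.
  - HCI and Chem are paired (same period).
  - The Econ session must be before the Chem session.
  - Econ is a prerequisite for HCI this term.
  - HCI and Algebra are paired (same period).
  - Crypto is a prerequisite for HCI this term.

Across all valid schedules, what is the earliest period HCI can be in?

period 2

Precedence pushes HCI to at least period 2.
HCI at period 2 is achievable: Crypto in period 1; Algebra in period 2; HCI in period 2; Econ in period 1; Chem in period 2; Logic in period 1.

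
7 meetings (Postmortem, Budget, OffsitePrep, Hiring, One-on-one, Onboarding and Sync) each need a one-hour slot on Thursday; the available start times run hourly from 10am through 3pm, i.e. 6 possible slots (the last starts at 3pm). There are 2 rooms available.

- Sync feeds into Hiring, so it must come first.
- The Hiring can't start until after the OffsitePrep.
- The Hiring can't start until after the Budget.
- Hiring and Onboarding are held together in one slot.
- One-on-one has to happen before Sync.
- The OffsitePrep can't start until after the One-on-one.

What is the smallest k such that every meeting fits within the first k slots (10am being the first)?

The precedence chain requires at least 3 distinct slots.
With at most 2 per slot and 7 meetings, at least 4 slots are needed.
4 works (last occupied slot: 1pm): for example Hiring in 12pm, Onboarding in 12pm, Budget in 10am, Sync in 11am, OffsitePrep in 11am, One-on-one in 10am, Postmortem in 1pm.

4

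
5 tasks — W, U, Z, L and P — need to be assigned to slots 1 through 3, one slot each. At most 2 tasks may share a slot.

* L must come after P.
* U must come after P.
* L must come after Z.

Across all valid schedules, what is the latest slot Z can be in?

2

Downstream work caps Z at 2.
Z at 2 is achievable: P=1; W=1; U=2; L=3; Z=2.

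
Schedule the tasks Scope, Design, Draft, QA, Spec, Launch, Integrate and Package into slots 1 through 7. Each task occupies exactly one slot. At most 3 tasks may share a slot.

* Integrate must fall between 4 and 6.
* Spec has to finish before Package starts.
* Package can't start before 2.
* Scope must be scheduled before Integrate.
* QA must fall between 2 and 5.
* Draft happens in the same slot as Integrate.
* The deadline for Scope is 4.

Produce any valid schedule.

Package -> 2; Launch -> 2; Spec -> 1; QA -> 2; Design -> 1; Draft -> 4; Integrate -> 4; Scope -> 1

Checking: Spec(1) before Package(2); Scope(1) before Integrate(4); Draft = Integrate = 4; Integrate=4 in [4,6]; Package=2 in [2,7]; QA=2 in [2,5]; Scope=1 in [1,4]; max 3 per slot (cap 3).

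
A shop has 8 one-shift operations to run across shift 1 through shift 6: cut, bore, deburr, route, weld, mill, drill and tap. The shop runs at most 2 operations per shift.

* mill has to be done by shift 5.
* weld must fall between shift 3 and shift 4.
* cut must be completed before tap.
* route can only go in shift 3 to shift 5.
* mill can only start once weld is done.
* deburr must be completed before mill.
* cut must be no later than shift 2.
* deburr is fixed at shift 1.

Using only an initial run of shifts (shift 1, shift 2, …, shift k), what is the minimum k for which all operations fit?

The precedence chain requires at least 2 distinct shifts.
With at most 2 per shift and 8 operations, at least 4 shifts are needed.
Propagating the time windows through the other constraints, mill can't land before shift 4, so the schedule must run through at least shift 4.
4 works (last occupied shift: shift 4): for example tap -> shift 2; weld -> shift 3; cut -> shift 1; mill -> shift 4; deburr -> shift 1; bore -> shift 2; route -> shift 3; drill -> shift 4.

4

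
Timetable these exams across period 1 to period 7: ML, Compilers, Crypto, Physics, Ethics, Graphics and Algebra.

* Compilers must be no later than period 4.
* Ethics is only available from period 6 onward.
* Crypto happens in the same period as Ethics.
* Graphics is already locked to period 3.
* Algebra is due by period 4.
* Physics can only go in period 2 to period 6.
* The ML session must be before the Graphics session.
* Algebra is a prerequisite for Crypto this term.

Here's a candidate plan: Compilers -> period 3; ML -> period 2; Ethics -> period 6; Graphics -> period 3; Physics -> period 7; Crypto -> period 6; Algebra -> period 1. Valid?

Graphics is already locked to period 3 — holds.
Compilers must be no later than period 4 — holds.
Physics can only go in period 2 to period 6 — violated.
Algebra is due by period 4 — holds.
The ML session must be before the Graphics session — holds.
Ethics is only available from period 6 onward — holds.
Algebra is a prerequisite for Crypto this term — holds.
Crypto happens in the same period as Ethics — holds.

No — it violates: Physics can only go in period 2 to period 6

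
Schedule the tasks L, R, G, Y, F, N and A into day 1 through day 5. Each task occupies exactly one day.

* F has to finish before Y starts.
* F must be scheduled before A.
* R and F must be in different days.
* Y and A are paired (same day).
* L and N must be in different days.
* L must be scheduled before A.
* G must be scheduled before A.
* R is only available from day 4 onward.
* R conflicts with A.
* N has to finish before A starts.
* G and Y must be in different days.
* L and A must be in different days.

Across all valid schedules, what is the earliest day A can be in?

day 3

Precedence pushes A to at least day 2.
A at day 3 is achievable: R=day 4, L=day 1, N=day 2, F=day 1, G=day 1, Y=day 3, A=day 3.
Nothing earlier works — the conflict constraints rule out every day before day 3.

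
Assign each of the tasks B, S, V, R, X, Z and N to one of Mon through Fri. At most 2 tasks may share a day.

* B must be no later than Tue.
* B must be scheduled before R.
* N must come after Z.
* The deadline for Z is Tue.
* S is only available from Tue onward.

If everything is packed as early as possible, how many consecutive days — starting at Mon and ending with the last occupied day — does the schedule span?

4 days

The precedence chain requires at least 2 distinct days.
With at most 2 per day and 7 tasks, at least 4 days are needed.
4 works (last occupied day: Thu): for example Z in Mon; R in Tue; S in Tue; B in Mon; N in Wed; X in Thu; V in Wed.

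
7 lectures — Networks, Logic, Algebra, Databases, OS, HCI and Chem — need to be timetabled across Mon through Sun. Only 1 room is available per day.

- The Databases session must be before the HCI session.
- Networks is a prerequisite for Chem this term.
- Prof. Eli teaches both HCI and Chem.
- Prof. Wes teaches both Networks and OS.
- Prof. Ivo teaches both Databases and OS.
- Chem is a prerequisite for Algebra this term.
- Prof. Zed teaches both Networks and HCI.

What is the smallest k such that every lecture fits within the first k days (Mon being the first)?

7 days

The precedence chain requires at least 3 distinct days.
With at most 1 per day and 7 lectures, at least 7 days are needed.
7 works (last occupied day: Sun): for example Chem=Tue, Networks=Mon, Logic=Sat, Algebra=Wed, OS=Sun, Databases=Thu, HCI=Fri.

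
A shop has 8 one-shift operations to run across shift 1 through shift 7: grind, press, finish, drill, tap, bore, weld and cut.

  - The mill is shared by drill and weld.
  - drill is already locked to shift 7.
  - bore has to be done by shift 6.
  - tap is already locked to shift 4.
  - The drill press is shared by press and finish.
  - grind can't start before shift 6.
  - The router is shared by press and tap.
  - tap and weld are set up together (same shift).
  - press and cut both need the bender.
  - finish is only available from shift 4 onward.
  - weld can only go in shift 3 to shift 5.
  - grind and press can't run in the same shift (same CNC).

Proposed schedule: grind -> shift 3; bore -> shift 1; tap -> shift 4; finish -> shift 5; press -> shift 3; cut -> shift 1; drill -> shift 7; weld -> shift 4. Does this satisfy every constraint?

bore has to be done by shift 6 — holds.
tap is already locked to shift 4 — holds.
The mill is shared by drill and weld — holds.
The router is shared by press and tap — holds.
The drill press is shared by press and finish — holds.
finish is only available from shift 4 onward — holds.
weld can only go in shift 3 to shift 5 — holds.
grind can't start before shift 6 — violated.
press and cut both need the bender — holds.
tap and weld are set up together (same shift) — holds.
grind and press can't run in the same shift (same CNC) — violated.
drill is already locked to shift 7 — holds.

No. grind can't start before shift 6 is not satisfied.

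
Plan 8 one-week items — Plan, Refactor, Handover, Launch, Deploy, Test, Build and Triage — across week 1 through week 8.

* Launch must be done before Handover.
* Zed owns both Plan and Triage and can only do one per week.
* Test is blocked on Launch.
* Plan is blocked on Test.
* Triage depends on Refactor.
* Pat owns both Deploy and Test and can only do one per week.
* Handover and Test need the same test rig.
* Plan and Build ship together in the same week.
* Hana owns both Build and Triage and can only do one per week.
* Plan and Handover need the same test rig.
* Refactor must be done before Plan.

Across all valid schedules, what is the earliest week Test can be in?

Precedence pushes Test to at least week 2; downstream work caps Test at week 7.
Test at week 2 is achievable: Launch -> week 1, Plan -> week 3, Refactor -> week 1, Test -> week 2, Handover -> week 4, Build -> week 3, Deploy -> week 1, Triage -> week 2.

week 2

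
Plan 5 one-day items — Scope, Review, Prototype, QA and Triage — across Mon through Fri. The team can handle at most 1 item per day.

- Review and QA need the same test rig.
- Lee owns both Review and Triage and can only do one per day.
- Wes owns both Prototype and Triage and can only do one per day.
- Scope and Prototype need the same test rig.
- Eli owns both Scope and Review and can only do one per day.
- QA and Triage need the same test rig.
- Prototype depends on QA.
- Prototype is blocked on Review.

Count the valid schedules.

40

Splitting on Scope: it can be Mon (8), Tue (8), Wed (8), Thu (8), Fri (8). Listing each branch's schedules as (Review, Prototype, QA, Triage):
Scope=Mon: (Tue,Thu,Wed,Fri) (Tue,Fri,Wed,Thu) (Tue,Fri,Thu,Wed) (Wed,Thu,Tue,Fri) (Wed,Fri,Tue,Thu) (Wed,Fri,Thu,Tue) (Thu,Fri,Tue,Wed) (Thu,Fri,Wed,Tue) — 8.
Scope=Tue: (Mon,Thu,Wed,Fri) (Mon,Fri,Wed,Thu) (Mon,Fri,Thu,Wed) (Wed,Thu,Mon,Fri) (Wed,Fri,Mon,Thu) (Wed,Fri,Thu,Mon) (Thu,Fri,Mon,Wed) (Thu,Fri,Wed,Mon) — 8.
Scope=Wed: (Mon,Thu,Tue,Fri) (Mon,Fri,Tue,Thu) (Mon,Fri,Thu,Tue) (Tue,Thu,Mon,Fri) (Tue,Fri,Mon,Thu) (Tue,Fri,Thu,Mon) (Thu,Fri,Mon,Tue) (Thu,Fri,Tue,Mon) — 8.
Scope=Thu: (Mon,Wed,Tue,Fri) (Mon,Fri,Tue,Wed) (Mon,Fri,Wed,Tue) (Tue,Wed,Mon,Fri) (Tue,Fri,Mon,Wed) (Tue,Fri,Wed,Mon) (Wed,Fri,Mon,Tue) (Wed,Fri,Tue,Mon) — 8.
Scope=Fri: (Mon,Wed,Tue,Thu) (Mon,Thu,Tue,Wed) (Mon,Thu,Wed,Tue) (Tue,Wed,Mon,Thu) (Tue,Thu,Mon,Wed) (Tue,Thu,Wed,Mon) (Wed,Thu,Mon,Tue) (Wed,Thu,Tue,Mon) — 8.
Summing: 8 + 8 + 8 + 8 + 8 = 40.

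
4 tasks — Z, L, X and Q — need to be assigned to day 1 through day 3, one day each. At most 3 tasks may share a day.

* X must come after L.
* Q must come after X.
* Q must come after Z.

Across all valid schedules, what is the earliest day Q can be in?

Precedence pushes Q to at least day 3.
Q at day 3 is achievable: X -> day 2; Q -> day 3; L -> day 1; Z -> day 1.

day 3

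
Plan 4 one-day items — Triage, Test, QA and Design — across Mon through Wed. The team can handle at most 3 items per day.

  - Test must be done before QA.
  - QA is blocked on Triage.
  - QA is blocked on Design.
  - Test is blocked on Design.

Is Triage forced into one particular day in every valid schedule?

No

Triage can be Mon (e.g. Design in Mon, QA in Wed, Triage in Mon, Test in Tue) or Tue (e.g. Test -> Tue, QA -> Wed, Design -> Mon, Triage -> Tue).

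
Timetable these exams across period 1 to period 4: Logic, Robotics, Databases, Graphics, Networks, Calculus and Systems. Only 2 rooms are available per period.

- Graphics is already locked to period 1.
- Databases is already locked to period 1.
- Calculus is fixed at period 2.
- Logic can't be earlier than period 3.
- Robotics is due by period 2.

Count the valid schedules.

Splitting on Logic: it can be period 3 (3), period 4 (3). Listing each branch's schedules as (Robotics, Databases, Graphics, Networks, Calculus, Systems) by period number:
Logic=period 3: (2,1,1,3,2,4) (2,1,1,4,2,3) (2,1,1,4,2,4) — 3.
Logic=period 4: (2,1,1,3,2,3) (2,1,1,3,2,4) (2,1,1,4,2,3) — 3.
Summing: 3 + 3 = 6.

6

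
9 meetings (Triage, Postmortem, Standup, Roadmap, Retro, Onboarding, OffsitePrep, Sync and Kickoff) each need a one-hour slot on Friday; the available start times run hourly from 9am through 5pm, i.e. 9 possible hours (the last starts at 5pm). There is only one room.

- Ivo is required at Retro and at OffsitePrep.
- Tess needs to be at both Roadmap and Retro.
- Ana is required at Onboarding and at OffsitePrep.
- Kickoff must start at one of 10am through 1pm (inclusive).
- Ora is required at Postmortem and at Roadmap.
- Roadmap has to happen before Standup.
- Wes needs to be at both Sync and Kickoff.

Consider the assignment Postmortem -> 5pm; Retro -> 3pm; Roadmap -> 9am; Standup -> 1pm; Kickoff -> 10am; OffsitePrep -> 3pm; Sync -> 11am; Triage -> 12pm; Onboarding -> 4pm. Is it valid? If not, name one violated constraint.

No — it violates: Ivo is required at Retro and at OffsitePrep

Wes needs to be at both Sync and Kickoff — holds.
Tess needs to be at both Roadmap and Retro — holds.
Ora is required at Postmortem and at Roadmap — holds.
There is only one room — violated.
Roadmap has to happen before Standup — holds.
Ivo is required at Retro and at OffsitePrep — violated.
Kickoff must start at one of 10am through 1pm (inclusive) — holds.
Ana is required at Onboarding and at OffsitePrep — holds.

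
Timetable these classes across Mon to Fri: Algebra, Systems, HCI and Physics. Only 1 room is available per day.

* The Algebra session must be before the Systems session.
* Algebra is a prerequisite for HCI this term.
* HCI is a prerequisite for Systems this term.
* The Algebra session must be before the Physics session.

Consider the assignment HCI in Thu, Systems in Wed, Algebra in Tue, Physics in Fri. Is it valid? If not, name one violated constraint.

No — it violates: HCI is a prerequisite for Systems this term

HCI is a prerequisite for Systems this term — violated.
The Algebra session must be before the Physics session — holds.
Algebra is a prerequisite for HCI this term — holds.
The Algebra session must be before the Systems session — holds.
Only 1 room is available per day — holds.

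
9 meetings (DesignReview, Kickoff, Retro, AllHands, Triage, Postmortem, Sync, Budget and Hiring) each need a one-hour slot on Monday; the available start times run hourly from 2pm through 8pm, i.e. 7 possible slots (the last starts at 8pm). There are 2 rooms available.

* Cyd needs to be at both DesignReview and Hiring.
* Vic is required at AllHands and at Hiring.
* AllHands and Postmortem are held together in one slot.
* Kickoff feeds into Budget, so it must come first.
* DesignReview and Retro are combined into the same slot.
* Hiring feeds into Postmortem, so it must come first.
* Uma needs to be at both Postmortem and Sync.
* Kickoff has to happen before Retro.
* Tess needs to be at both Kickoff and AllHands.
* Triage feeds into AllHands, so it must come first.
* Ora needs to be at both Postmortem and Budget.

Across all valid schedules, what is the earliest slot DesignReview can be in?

DesignReview must be in the same slot as Retro, which can't be before 3pm, so DesignReview is at least 3pm.
DesignReview at 3pm is achievable: Budget in 4pm, Retro in 3pm, DesignReview in 3pm, Postmortem in 5pm, AllHands in 5pm, Sync in 6pm, Hiring in 4pm, Triage in 2pm, Kickoff in 2pm.

3pm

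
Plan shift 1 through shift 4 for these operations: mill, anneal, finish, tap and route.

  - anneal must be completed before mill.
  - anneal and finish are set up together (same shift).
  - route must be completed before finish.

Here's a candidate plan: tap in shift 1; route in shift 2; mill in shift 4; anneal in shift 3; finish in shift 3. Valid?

Valid

anneal must be completed before mill — holds.
anneal and finish are set up together (same shift) — holds.
route must be completed before finish — holds.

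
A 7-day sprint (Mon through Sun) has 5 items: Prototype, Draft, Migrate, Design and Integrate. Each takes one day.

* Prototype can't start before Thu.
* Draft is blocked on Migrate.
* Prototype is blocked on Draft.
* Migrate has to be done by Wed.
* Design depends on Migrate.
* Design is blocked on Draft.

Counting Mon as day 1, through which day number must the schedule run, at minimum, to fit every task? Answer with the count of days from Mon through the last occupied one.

4 days

The precedence chain requires at least 3 distinct days.
Prototype can't be placed before Thu — that is day 4 counting from Mon — so the schedule must run through at least 4 days.
4 works (last occupied day: Thu): for example Draft -> Tue, Integrate -> Mon, Design -> Wed, Prototype -> Thu, Migrate -> Mon.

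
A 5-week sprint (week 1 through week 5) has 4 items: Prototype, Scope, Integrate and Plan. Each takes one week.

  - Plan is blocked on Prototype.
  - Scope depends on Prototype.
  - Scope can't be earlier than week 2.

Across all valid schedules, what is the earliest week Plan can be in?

week 2

Precedence pushes Plan to at least week 2.
Plan at week 2 is achievable: Scope=week 2, Prototype=week 1, Integrate=week 1, Plan=week 2.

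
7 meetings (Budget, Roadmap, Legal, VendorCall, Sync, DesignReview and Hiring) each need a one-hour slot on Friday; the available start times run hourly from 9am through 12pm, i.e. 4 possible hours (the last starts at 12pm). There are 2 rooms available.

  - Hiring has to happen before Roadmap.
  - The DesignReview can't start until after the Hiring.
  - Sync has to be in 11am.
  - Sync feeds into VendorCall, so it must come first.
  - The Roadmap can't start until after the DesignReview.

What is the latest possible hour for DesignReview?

Precedence pushes DesignReview to at least 10am; downstream work caps DesignReview at 11am.
DesignReview at 11am is achievable: VendorCall -> 12pm; Sync -> 11am; DesignReview -> 11am; Hiring -> 9am; Legal -> 10am; Budget -> 9am; Roadmap -> 12pm.

11am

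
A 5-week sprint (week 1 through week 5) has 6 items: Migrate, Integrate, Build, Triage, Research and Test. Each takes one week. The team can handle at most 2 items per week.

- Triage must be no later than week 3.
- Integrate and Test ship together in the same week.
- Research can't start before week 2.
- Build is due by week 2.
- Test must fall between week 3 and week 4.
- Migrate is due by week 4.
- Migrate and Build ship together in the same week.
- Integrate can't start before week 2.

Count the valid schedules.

Splitting on Migrate: it can be week 1 (9), week 2 (6). Listing each branch's schedules as (Integrate, Build, Triage, Research, Test) by week number:
Migrate=week 1: (3,1,2,2,3) (3,1,2,4,3) (3,1,2,5,3) (4,1,2,2,4) (4,1,2,3,4) (4,1,2,5,4) (4,1,3,2,4) (4,1,3,3,4) (4,1,3,5,4) — 9.
Migrate=week 2: (3,2,1,4,3) (3,2,1,5,3) (4,2,1,3,4) (4,2,1,5,4) (4,2,3,3,4) (4,2,3,5,4) — 6.
Summing: 9 + 6 = 15.

15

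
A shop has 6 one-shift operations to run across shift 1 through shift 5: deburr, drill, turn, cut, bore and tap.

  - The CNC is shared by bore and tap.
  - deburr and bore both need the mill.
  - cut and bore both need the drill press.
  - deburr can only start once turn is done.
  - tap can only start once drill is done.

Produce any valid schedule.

tap in shift 2, cut in shift 1, turn in shift 1, deburr in shift 2, bore in shift 3, drill in shift 1

Checking: drill(shift 1) before tap(shift 2); turn(shift 1) before deburr(shift 2); deburr(shift 2) != bore(shift 3); cut(shift 1) != bore(shift 3); bore(shift 3) != tap(shift 2).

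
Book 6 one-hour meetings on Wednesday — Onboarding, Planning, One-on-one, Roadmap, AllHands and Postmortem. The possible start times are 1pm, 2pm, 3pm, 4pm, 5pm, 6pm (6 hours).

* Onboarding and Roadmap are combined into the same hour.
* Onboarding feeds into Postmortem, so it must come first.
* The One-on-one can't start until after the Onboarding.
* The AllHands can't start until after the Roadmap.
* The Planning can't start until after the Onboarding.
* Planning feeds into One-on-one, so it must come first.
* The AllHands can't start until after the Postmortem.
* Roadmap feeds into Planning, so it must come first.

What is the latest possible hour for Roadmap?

4pm

Downstream work caps Roadmap at 4pm.
Roadmap at 4pm is achievable: Onboarding in 4pm, Roadmap in 4pm, AllHands in 6pm, Planning in 5pm, One-on-one in 6pm, Postmortem in 5pm.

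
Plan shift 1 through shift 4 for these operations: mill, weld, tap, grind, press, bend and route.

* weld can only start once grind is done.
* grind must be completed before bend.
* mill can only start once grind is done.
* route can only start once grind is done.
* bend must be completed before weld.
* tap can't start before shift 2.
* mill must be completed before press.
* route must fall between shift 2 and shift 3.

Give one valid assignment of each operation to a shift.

weld in shift 3, route in shift 2, bend in shift 2, mill in shift 2, grind in shift 1, tap in shift 2, press in shift 3

Checking: mill(shift 2) before press(shift 3); grind(shift 1) before mill(shift 2); grind(shift 1) before weld(shift 3); grind(shift 1) before route(shift 2); grind(shift 1) before bend(shift 2); bend(shift 2) before weld(shift 3); route=shift 2 in [shift 2,shift 3]; tap=shift 2 in [shift 2,shift 4].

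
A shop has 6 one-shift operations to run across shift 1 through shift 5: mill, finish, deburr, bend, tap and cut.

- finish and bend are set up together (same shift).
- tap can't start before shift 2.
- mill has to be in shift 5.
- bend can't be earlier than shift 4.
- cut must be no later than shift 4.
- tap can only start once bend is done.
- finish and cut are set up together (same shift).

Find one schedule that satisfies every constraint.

tap -> shift 5; bend -> shift 4; finish -> shift 4; cut -> shift 4; deburr -> shift 1; mill -> shift 5

Checking: bend(shift 4) before tap(shift 5); finish = bend = shift 4; finish = cut = shift 4; tap=shift 5 in [shift 2,shift 5]; cut=shift 4 in [shift 1,shift 4]; mill=shift 5 in [shift 5,shift 5]; bend=shift 4 in [shift 4,shift 5].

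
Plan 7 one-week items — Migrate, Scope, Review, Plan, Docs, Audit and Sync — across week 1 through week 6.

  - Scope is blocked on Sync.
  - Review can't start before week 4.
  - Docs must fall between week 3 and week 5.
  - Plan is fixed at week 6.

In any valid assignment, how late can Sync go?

week 5

Downstream work caps Sync at week 5.
Sync at week 5 is achievable: Sync -> week 5; Audit -> week 1; Plan -> week 6; Scope -> week 6; Migrate -> week 1; Review -> week 4; Docs -> week 3.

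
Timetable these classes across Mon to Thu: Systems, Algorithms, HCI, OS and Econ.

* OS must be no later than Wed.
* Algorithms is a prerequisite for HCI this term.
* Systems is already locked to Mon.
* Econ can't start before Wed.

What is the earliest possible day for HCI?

Precedence pushes HCI to at least Tue.
HCI at Tue is achievable: Algorithms=Mon; HCI=Tue; Systems=Mon; OS=Mon; Econ=Wed.

Tue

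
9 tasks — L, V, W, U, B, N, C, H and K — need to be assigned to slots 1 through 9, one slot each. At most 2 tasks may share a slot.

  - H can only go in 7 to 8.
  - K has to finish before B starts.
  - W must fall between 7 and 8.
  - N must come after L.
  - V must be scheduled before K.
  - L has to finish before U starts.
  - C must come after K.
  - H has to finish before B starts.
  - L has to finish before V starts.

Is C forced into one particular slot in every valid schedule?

C can be 4 (e.g. B in 8; H in 7; V in 2; C in 4; W in 7; L in 1; U in 2; K in 3; N in 3) or 5 (e.g. N in 3, K in 3, W in 7, H in 7, C in 5, B in 8, L in 1, V in 2, U in 2).

No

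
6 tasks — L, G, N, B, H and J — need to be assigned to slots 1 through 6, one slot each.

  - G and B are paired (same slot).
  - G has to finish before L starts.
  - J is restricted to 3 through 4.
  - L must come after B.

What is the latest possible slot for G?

Downstream work caps G at 5.
G at 5 is achievable: H in 1, L in 6, N in 1, B in 5, J in 3, G in 5.

5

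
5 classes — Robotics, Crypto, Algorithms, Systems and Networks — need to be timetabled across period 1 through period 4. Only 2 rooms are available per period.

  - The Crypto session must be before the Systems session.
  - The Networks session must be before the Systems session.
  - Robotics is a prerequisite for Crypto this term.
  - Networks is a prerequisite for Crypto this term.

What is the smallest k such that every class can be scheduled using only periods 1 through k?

The precedence chain requires at least 3 distinct periods.
With at most 2 per period and 5 classes, at least 3 periods are needed.
3 works (last occupied period: period 3): for example Robotics -> period 1, Networks -> period 1, Systems -> period 3, Algorithms -> period 2, Crypto -> period 2.

3 periods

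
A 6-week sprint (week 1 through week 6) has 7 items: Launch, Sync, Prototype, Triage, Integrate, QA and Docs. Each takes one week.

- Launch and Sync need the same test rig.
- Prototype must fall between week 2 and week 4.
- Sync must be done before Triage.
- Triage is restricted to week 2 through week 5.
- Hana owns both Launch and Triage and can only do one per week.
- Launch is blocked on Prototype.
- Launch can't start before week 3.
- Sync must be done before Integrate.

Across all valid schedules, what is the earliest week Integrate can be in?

week 2

Precedence pushes Integrate to at least week 2.
Integrate at week 2 is achievable: Prototype=week 2, Docs=week 1, Sync=week 1, QA=week 1, Integrate=week 2, Launch=week 3, Triage=week 2.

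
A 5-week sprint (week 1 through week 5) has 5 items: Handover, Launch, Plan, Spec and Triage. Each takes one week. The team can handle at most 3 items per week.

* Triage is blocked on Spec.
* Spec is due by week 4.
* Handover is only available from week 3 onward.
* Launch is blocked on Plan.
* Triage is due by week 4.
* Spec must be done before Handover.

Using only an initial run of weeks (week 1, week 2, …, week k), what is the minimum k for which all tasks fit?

The precedence chain requires at least 2 distinct weeks.
With at most 3 per week and 5 tasks, at least 2 weeks are needed.
Handover can't be placed before week 3, so the schedule must run through at least week 3.
3 works (last occupied week: week 3): for example Handover=week 3; Plan=week 1; Spec=week 1; Launch=week 2; Triage=week 2.

3 weeks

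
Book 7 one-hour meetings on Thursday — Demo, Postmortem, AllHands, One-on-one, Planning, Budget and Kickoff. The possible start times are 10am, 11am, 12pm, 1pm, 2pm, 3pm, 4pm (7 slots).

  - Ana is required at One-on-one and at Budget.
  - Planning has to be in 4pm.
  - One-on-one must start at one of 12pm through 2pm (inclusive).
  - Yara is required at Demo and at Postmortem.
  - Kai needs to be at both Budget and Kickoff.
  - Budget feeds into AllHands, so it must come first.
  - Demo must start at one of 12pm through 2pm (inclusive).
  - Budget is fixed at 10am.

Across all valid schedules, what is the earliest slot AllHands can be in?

Precedence pushes AllHands to at least 11am.
AllHands at 11am is achievable: AllHands in 11am, Planning in 4pm, Postmortem in 10am, Kickoff in 11am, Demo in 12pm, Budget in 10am, One-on-one in 12pm.

11am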